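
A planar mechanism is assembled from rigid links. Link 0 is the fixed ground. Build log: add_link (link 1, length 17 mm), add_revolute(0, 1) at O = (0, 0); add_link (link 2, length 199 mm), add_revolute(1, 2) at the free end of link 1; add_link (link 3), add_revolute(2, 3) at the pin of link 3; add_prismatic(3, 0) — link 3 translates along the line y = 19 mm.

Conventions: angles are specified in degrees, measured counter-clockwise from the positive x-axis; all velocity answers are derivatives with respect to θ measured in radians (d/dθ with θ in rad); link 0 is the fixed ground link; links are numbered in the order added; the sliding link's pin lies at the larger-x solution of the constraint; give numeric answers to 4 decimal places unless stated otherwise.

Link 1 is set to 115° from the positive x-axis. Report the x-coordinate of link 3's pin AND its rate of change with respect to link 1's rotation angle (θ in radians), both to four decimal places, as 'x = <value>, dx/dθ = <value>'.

geometry: r = 17 mm, L = 199 mm, e = 19 mm
crank pin P = (r cos θ, r sin θ) = (-7.184510, 15.407232)
h = r sin θ − e = 15.407232 − 19 = -3.592768
x = r cos θ + √(L² − h²) = -7.184510 + 198.967565 = 191.783055
dx/dθ = −r sin θ − h·r cos θ/√(L² − h²) (θ in radians; h = -3.592768) = -15.536963

x = 191.7831, dx/dθ = -15.5370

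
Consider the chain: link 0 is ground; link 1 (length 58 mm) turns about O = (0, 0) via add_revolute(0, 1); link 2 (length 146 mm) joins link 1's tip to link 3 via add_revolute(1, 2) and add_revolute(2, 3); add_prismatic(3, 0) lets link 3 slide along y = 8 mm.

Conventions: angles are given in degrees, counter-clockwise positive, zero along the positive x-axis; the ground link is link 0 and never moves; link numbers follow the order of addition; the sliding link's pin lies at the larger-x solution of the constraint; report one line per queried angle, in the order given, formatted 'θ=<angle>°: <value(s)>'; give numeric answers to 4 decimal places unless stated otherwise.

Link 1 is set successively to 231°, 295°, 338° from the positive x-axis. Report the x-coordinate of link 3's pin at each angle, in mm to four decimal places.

geometry: r = 58 mm, L = 146 mm, e = 8 mm
θ=231°: crank pin P = (r cos θ, r sin θ) = (-36.500583, -45.074466)
θ=231°: h = r sin θ − e = -45.074466 − 8 = -53.074466
θ=231°: x = r cos θ + √(L² − h²) = -36.500583 + 136.011401 = 99.510818
θ=295°: crank pin P = (r cos θ, r sin θ) = (24.511859, -52.565852)
θ=295°: h = r sin θ − e = -52.565852 − 8 = -60.565852
θ=295°: x = r cos θ + √(L² − h²) = 24.511859 + 132.844938 = 157.356797
θ=338°: crank pin P = (r cos θ, r sin θ) = (53.776664, -21.727182)
θ=338°: h = r sin θ − e = -21.727182 − 8 = -29.727182
θ=338°: x = r cos θ + √(L² − h²) = 53.776664 + 142.941578 = 196.718241

θ=231°: 99.5108
θ=295°: 157.3568
θ=338°: 196.7182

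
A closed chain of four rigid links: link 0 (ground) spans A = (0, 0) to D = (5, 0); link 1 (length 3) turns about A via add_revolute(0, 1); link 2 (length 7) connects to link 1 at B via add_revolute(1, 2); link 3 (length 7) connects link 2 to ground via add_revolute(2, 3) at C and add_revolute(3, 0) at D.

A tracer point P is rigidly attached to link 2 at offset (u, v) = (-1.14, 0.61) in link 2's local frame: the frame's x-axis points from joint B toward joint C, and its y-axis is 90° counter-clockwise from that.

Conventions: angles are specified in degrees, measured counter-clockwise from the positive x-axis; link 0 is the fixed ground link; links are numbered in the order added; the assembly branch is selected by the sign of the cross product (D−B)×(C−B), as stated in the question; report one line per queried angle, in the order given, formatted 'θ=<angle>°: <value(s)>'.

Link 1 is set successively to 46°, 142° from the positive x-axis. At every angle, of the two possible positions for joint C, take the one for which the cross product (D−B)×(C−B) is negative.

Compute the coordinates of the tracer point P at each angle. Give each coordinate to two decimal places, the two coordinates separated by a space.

A=(0,0), D=(5.00,0)
θ=46°: B = A + 3.00·(cos46°, sin46°) = (2.0840, 2.1580)
θ=46°: |BD| = 3.6277
θ=46°: circle(B,7.00) ∩ circle(D,7.00): a=1.8139, h=6.7609
θ=46°:   candidates: C₊=(7.5639,6.5136) cross=24.527; C₋=(-0.4799,-4.3556) cross=-24.527
θ=46°:   branch - wants cross < 0 → take C=(-0.4799,-4.3556) (cross=-24.527)
θ=46°: ex = (C−B)/|BC| = (-0.3663,-0.9305); ey = (0.9305,-0.3663)
θ=46°: P = B + -1.14·ex + 0.61·ey = (3.0691,2.9954)
θ=142°: B = A + 3.00·(cos142°, sin142°) = (-2.3640, 1.8470)
θ=142°: |BD| = 7.5921
θ=142°: circle(B,7.00) ∩ circle(D,7.00): a=3.7961, h=5.8813
θ=142°:   candidates: C₊=(2.7488,6.6281) cross=44.652; C₋=(-0.1128,-4.7811) cross=-44.652
θ=142°:   branch - wants cross < 0 → take C=(-0.1128,-4.7811) (cross=-44.652)
θ=142°: ex = (C−B)/|BC| = (0.3216,-0.9469); ey = (0.9469,0.3216)
θ=142°: P = B + -1.14·ex + 0.61·ey = (-2.1531,3.1226)

θ=46°: 3.07 3.00
θ=142°: -2.15 3.12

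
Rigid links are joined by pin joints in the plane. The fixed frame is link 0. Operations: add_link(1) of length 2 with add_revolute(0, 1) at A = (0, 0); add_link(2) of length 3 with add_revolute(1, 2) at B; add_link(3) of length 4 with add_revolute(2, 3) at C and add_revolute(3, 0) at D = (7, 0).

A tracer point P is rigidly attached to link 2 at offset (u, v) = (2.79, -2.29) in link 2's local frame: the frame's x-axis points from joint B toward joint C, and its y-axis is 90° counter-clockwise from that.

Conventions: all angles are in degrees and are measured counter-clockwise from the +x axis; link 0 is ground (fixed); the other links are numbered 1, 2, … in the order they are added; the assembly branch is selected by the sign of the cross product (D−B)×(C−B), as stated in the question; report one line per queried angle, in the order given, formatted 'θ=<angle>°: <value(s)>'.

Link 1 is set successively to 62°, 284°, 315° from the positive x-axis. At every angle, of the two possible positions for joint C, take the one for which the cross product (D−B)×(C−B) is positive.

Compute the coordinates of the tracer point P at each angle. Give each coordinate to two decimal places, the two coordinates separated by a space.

A=(0,0), D=(7.00,0)
θ=62°: B = A + 2.00·(cos62°, sin62°) = (0.9389, 1.7659)
θ=62°: |BD| = 6.3131
θ=62°: circle(B,3.00) ∩ circle(D,4.00): a=2.6021, h=1.4930
θ=62°:   candidates: C₊=(3.8548,2.4714) cross=9.425; C₋=(3.0196,-0.3953) cross=-9.425
θ=62°:   branch + wants cross > 0 → take C=(3.8548,2.4714) (cross=9.425)
θ=62°: ex = (C−B)/|BC| = (0.9720,0.2352); ey = (-0.2352,0.9720)
θ=62°: P = B + 2.79·ex + -2.29·ey = (4.1892,0.1962)
θ=284°: B = A + 2.00·(cos284°, sin284°) = (0.4838, -1.9406)
θ=284°: |BD| = 6.7990
θ=284°: circle(B,3.00) ∩ circle(D,4.00): a=2.8847, h=0.8237
θ=284°:   candidates: C₊=(3.0135,-0.3278) cross=5.600; C₋=(3.4837,-1.9066) cross=-5.600
θ=284°:   branch + wants cross > 0 → take C=(3.0135,-0.3278) (cross=5.600)
θ=284°: ex = (C−B)/|BC| = (0.8432,0.5376); ey = (-0.5376,0.8432)
θ=284°: P = B + 2.79·ex + -2.29·ey = (4.0675,-2.3716)
θ=315°: B = A + 2.00·(cos315°, sin315°) = (1.4142, -1.4142)
θ=315°: |BD| = 5.7620
θ=315°: circle(B,3.00) ∩ circle(D,4.00): a=2.2736, h=1.9572
θ=315°:   candidates: C₊=(3.1379,1.0412) cross=11.278; C₋=(4.0986,-2.7536) cross=-11.278
θ=315°:   branch + wants cross > 0 → take C=(3.1379,1.0412) (cross=11.278)
θ=315°: ex = (C−B)/|BC| = (0.5746,0.8185); ey = (-0.8185,0.5746)
θ=315°: P = B + 2.79·ex + -2.29·ey = (4.8915,-0.4464)

θ=62°: 4.19 0.20
θ=284°: 4.07 -2.37
θ=315°: 4.89 -0.45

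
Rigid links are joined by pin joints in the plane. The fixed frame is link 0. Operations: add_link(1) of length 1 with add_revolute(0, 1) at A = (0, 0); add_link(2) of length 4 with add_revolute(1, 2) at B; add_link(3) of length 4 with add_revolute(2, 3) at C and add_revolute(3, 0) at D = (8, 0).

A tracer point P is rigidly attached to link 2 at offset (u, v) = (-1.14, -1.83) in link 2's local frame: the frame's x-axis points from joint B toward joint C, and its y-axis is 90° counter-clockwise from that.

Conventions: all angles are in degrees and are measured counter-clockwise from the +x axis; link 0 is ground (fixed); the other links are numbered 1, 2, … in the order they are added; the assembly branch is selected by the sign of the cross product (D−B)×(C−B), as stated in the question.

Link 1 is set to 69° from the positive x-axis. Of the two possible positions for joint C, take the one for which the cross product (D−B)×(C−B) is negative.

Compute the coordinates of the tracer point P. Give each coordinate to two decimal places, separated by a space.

A=(0,0), D=(8.00,0)
B = A + 1.00·(cos69°, sin69°) = (0.3584, 0.9336)
|BD| = 7.6984
circle(B,4.00) ∩ circle(D,4.00): a=3.8492, h=1.0879
  candidates: C₊=(4.3111,1.5466) cross=8.375; C₋=(4.0473,-0.6131) cross=-8.375
  branch - wants cross < 0 → take C=(4.0473,-0.6131) (cross=-8.375)
ex = (C−B)/|BC| = (0.9222,-0.3867); ey = (0.3867,0.9222)
P = B + -1.14·ex + -1.83·ey = (-1.4006,-0.3133)

-1.40 -0.31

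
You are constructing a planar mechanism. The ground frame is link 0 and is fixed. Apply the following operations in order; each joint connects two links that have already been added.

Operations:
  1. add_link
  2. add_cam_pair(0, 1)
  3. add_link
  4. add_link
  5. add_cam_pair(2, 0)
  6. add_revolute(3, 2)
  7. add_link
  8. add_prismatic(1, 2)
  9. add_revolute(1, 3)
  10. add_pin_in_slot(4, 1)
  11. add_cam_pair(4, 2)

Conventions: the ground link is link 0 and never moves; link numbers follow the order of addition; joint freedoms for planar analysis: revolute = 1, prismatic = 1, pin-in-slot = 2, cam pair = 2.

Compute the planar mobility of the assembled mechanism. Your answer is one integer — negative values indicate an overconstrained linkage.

L=1 J1=0 J2=0
add link → L=2 J1=0 J2=0
C@0,1 dof=2 J2 → L=2 J1=0 J2=1
add link → L=3 J1=0 J2=1
add link → L=4 J1=0 J2=1
C@2,0 dof=2 J2 → L=4 J1=0 J2=2
R@3,2 dof=1 J1 → L=4 J1=1 J2=2
add link → L=5 J1=1 J2=2
P@1,2 dof=1 J1 → L=5 J1=2 J2=2
R@1,3 dof=1 J1 → L=5 J1=3 J2=2
PS@4,1 dof=2 J2 → L=5 J1=3 J2=3
C@4,2 dof=2 J2 → L=5 J1=3 J2=4
M=3(L−1)−2J1−J2=3·4−2·3−4=2

M = 2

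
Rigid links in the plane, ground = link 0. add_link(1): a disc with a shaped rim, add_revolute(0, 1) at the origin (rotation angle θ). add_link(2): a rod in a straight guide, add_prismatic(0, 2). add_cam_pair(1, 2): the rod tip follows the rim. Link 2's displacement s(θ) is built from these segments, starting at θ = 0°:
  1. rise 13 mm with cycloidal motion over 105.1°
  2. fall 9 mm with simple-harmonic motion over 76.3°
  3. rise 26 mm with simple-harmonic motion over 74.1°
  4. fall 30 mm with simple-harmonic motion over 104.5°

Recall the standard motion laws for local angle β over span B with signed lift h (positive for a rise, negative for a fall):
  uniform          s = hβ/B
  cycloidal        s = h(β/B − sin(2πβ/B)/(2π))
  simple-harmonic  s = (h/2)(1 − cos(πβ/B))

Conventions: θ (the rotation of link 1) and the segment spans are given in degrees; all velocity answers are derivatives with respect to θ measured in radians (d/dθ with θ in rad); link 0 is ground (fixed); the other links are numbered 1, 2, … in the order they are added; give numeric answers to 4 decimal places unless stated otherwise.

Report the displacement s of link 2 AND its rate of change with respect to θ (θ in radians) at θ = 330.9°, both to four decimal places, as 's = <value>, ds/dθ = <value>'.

segment 1 (0° to 105.1°, cycloidal, h = 13) is passed completely: s = 0.0000 + (13) = 13.0000
segment 2 (105.1° to 181.4°, simple-harmonic, h = -9) is passed completely: s = 13.0000 + (-9) = 4.0000
segment 3 (181.4° to 255.5°, simple-harmonic, h = 26) is passed completely: s = 4.0000 + (26) = 30.0000
θ = 330.9° falls in segment 4 (255.5° to 360°, simple-harmonic, h = -30): β = 330.9 − 255.5 = 75.4°, B = 104.5°; Δs = -30/2·(1 − cos(π·0.7215)) = -24.6168; s = 30.0000 − 24.6168 = 5.3832
velocity in seg [255.5°–360°] (simple-harmonic), θ in radians: β = 75.4° = 1.3160 rad, B = 104.5° = 1.8239 rad; ds/dθ = (πh/(2B)) sin(πβ/B) = (π·(-30)/(2·1.8239)) sin(π·0.7215) = -19.828549 mm/rad

s = 5.3832, ds/dθ = -19.8285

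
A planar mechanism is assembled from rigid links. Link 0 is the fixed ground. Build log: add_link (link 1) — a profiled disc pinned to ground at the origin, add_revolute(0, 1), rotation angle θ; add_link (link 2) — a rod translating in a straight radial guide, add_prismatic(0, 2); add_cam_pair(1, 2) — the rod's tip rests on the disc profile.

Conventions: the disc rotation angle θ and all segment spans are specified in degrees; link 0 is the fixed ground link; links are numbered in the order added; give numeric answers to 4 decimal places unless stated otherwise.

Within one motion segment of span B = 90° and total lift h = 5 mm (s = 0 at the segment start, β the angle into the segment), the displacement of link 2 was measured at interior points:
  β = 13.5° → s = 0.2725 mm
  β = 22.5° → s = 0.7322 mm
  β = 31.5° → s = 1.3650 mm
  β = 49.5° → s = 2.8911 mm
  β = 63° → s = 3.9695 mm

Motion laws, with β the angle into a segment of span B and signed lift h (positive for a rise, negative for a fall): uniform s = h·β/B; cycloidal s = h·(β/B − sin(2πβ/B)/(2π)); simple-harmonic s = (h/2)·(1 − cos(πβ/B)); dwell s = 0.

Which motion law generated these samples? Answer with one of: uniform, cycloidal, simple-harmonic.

candidates at β/B = r: uniform s = h·r (linear in β); cycloidal s = h·(r − sin(2πr)/(2π)); simple-harmonic s = (h/2)(1 − cos(πr))
β=13.5°: printed 0.2725 | uniform 0.7500, cycloidal 0.1062, simple-harmonic 0.2725
β=22.5°: printed 0.7322 | uniform 1.2500, cycloidal 0.4542, simple-harmonic 0.7322
β=31.5°: printed 1.3650 | uniform 1.7500, cycloidal 1.1062, simple-harmonic 1.3650
β=49.5°: printed 2.8911 | uniform 2.7500, cycloidal 2.9959, simple-harmonic 2.8911
β=63°: printed 3.9695 | uniform 3.5000, cycloidal 4.2568, simple-harmonic 3.9695
only one law matches every sample → simple-harmonic

simple-harmonic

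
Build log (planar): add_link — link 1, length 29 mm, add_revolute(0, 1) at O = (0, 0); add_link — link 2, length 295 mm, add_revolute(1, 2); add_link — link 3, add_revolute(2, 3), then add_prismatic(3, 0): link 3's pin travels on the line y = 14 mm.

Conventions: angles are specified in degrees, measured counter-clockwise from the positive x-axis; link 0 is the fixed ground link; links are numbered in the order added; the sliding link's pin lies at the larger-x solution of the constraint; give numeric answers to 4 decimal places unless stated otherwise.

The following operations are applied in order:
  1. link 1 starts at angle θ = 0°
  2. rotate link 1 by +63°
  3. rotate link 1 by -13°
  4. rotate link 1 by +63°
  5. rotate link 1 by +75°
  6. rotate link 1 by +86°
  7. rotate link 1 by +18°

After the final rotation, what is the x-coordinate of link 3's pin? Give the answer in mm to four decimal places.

geometry: r = 29 mm, L = 295 mm, e = 14 mm; θ starts at 0°
rotate link 1 by +63°: θ ← 0° +63° = 63°
rotate link 1 by -13°: θ ← 63° -13° = 50°
rotate link 1 by +63°: θ ← 50° +63° = 113°
rotate link 1 by +75°: θ ← 113° +75° = 188°
rotate link 1 by +86°: θ ← 188° +86° = 274°
rotate link 1 by +18°: θ ← 274° +18° = 292°
crank pin P = (r cos θ, r sin θ) = (10.863591, -26.888332)
h = r sin θ − e = -26.888332 − 14 = -40.888332
x = r cos θ + √(L² − h²) = 10.863591 + 292.152605 = 303.016196

303.0162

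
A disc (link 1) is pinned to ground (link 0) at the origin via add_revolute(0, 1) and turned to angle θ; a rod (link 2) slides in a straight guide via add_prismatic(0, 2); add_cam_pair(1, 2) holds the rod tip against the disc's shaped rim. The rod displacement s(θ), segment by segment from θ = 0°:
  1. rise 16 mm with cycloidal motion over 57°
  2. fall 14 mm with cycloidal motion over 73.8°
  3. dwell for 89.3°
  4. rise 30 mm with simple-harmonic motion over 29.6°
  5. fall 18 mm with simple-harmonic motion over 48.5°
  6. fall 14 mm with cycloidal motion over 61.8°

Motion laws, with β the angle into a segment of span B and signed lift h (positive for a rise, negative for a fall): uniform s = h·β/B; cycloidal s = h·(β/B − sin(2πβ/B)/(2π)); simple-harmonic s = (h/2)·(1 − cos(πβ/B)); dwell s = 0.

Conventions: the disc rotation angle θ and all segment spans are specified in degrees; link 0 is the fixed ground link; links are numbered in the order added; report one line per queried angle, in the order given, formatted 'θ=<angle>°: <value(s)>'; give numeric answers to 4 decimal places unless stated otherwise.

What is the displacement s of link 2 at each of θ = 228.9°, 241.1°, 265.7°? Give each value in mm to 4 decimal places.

segment 1 (0° to 57°, cycloidal, h = 16) is passed completely: s = 0.0000 + (16) = 16.0000
segment 2 (57° to 130.8°, cycloidal, h = -14) is passed completely: s = 16.0000 + (-14) = 2.0000
segment 3 (130.8° to 220.1°, dwell): s unchanged at 2.0000
θ = 228.9° falls in segment 4 (220.1° to 249.7°, simple-harmonic, h = 30): β = 228.9 − 220.1 = 8.8°, B = 29.6°; Δs = 30/2·(1 − cos(π·0.2973)) = 6.0805; s = 2.0000 + 6.0805 = 8.0805
θ = 241.1° falls in segment 4 (220.1° to 249.7°, simple-harmonic, h = 30): β = 241.1 − 220.1 = 21°, B = 29.6°; Δs = 30/2·(1 − cos(π·0.7095)) = 24.1735; s = 2.0000 + 24.1735 = 26.1735
segment 4 (220.1° to 249.7°, simple-harmonic, h = 30) is passed completely: s = 2.0000 + (30) = 32.0000
θ = 265.7° falls in segment 5 (249.7° to 298.2°, simple-harmonic, h = -18): β = 265.7 − 249.7 = 16°, B = 48.5°; Δs = -18/2·(1 − cos(π·0.3299)) = -4.4161; s = 32.0000 − 4.4161 = 27.5839

θ=228.9°: 8.0805
θ=241.1°: 26.1735
θ=265.7°: 27.5839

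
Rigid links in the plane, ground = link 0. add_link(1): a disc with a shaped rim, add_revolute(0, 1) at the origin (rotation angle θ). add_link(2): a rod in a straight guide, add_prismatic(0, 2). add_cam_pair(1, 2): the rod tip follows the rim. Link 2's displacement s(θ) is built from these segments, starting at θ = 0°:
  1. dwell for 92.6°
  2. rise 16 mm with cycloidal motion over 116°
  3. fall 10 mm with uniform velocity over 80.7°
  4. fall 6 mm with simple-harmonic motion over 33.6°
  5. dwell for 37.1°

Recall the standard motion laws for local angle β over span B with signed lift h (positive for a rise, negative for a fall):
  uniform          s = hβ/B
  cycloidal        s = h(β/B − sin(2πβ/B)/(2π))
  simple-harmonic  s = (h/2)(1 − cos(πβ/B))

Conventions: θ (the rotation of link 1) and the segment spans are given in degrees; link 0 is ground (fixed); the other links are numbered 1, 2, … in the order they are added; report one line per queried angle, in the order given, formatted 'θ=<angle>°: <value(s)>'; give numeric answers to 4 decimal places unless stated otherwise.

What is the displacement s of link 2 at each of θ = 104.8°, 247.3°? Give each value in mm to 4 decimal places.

segment 1 (0° to 92.6°, dwell): s unchanged at 0.0000
θ = 104.8° falls in segment 2 (92.6° to 208.6°, cycloidal, h = 16): β = 104.8 − 92.6 = 12.2°, B = 116°; Δs = 16·(0.1052 − sin(2π·0.1052)/(2π)) = 0.1198; s = 0.0000 + 0.1198 = 0.1198
segment 2 (92.6° to 208.6°, cycloidal, h = 16) is passed completely: s = 0.0000 + (16) = 16.0000
θ = 247.3° falls in segment 3 (208.6° to 289.3°, uniform, h = -10): β = 247.3 − 208.6 = 38.7°, B = 80.7°; Δs = -10·38.7/80.7 = -4.7955; s = 16.0000 − 4.7955 = 11.2045

θ=104.8°: 0.1198
θ=247.3°: 11.2045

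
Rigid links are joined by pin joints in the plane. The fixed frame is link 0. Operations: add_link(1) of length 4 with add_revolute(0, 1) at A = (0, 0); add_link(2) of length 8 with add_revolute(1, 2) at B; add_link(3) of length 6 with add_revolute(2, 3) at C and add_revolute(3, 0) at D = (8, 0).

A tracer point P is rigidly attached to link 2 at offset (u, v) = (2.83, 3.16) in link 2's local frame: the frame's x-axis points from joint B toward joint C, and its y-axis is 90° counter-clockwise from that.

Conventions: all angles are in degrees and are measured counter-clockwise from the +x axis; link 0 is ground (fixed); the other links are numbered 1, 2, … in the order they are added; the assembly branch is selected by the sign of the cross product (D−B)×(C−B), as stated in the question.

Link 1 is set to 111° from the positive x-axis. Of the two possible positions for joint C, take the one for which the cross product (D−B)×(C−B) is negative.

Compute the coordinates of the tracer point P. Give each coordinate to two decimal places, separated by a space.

A=(0,0), D=(8.00,0)
B = A + 4.00·(cos111°, sin111°) = (-1.4335, 3.7343)
|BD| = 10.1457
circle(B,8.00) ∩ circle(D,6.00): a=6.4528, h=4.7288
  candidates: C₊=(6.3068,5.7561) cross=47.978; C₋=(2.8257,-3.0376) cross=-47.978
  branch - wants cross < 0 → take C=(2.8257,-3.0376) (cross=-47.978)
ex = (C−B)/|BC| = (0.5324,-0.8465); ey = (0.8465,0.5324)
P = B + 2.83·ex + 3.16·ey = (2.7481,3.0211)

2.75 3.02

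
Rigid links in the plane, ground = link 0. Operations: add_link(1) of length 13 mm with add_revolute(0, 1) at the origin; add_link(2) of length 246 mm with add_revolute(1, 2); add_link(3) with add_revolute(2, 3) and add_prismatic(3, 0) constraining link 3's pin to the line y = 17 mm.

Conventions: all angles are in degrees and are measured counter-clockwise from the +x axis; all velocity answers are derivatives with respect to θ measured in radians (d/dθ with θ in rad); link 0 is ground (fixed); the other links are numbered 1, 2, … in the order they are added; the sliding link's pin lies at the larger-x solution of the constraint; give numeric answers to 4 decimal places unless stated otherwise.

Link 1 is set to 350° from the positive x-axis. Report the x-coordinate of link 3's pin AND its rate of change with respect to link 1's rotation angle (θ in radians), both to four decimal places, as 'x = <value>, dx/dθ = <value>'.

geometry: r = 13 mm, L = 246 mm, e = 17 mm
crank pin P = (r cos θ, r sin θ) = (12.802501, -2.257426)
h = r sin θ − e = -2.257426 − 17 = -19.257426
x = r cos θ + √(L² − h²) = 12.802501 + 245.245085 = 258.047585
dx/dθ = −r sin θ − h·r cos θ/√(L² − h²) (θ in radians; h = -19.257426) = 3.262720

x = 258.0476, dx/dθ = 3.2627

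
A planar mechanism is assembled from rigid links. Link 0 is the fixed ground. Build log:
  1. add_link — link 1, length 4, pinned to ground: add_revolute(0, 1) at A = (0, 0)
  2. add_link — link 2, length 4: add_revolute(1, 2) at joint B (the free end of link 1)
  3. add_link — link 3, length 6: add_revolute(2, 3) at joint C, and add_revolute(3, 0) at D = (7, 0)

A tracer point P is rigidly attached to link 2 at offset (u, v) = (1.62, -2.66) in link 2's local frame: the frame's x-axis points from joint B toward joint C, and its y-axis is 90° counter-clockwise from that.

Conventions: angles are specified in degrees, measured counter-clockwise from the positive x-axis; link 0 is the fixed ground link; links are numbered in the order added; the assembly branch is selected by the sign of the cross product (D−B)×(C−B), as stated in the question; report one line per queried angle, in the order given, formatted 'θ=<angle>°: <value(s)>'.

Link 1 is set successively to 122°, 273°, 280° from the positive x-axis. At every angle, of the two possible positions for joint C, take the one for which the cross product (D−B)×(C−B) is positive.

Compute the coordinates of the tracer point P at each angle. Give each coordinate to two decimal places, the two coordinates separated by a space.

A=(0,0), D=(7.00,0)
θ=122°: B = A + 4.00·(cos122°, sin122°) = (-2.1197, 3.3922)
θ=122°: |BD| = 9.7301
θ=122°: circle(B,4.00) ∩ circle(D,6.00): a=3.8373, h=1.1291
θ=122°:   candidates: C₊=(1.8705,3.1127) cross=10.986; C₋=(1.0833,0.9961) cross=-10.986
θ=122°:   branch + wants cross > 0 → take C=(1.8705,3.1127) (cross=10.986)
θ=122°: ex = (C−B)/|BC| = (0.9976,-0.0699); ey = (0.0699,0.9976)
θ=122°: P = B + 1.62·ex + -2.66·ey = (-0.6895,0.6255)
θ=273°: B = A + 4.00·(cos273°, sin273°) = (0.2093, -3.9945)
θ=273°: |BD| = 7.8784
θ=273°: circle(B,4.00) ∩ circle(D,6.00): a=2.6699, h=2.9785
θ=273°:   candidates: C₊=(1.0005,-0.0735) cross=23.466; C₋=(4.0208,-5.2081) cross=-23.466
θ=273°:   branch + wants cross > 0 → take C=(1.0005,-0.0735) (cross=23.466)
θ=273°: ex = (C−B)/|BC| = (0.1978,0.9802); ey = (-0.9802,0.1978)
θ=273°: P = B + 1.62·ex + -2.66·ey = (3.1372,-2.9326)
θ=280°: B = A + 4.00·(cos280°, sin280°) = (0.6946, -3.9392)
θ=280°: |BD| = 7.4348
θ=280°: circle(B,4.00) ∩ circle(D,6.00): a=2.3723, h=3.2206
θ=280°:   candidates: C₊=(1.0002,0.0491) cross=23.944; C₋=(4.4130,-5.4136) cross=-23.944
θ=280°:   branch + wants cross > 0 → take C=(1.0002,0.0491) (cross=23.944)
θ=280°: ex = (C−B)/|BC| = (0.0764,0.9971); ey = (-0.9971,0.0764)
θ=280°: P = B + 1.62·ex + -2.66·ey = (3.4706,-2.5272)

θ=122°: -0.69 0.63
θ=273°: 3.14 -2.93
θ=280°: 3.47 -2.53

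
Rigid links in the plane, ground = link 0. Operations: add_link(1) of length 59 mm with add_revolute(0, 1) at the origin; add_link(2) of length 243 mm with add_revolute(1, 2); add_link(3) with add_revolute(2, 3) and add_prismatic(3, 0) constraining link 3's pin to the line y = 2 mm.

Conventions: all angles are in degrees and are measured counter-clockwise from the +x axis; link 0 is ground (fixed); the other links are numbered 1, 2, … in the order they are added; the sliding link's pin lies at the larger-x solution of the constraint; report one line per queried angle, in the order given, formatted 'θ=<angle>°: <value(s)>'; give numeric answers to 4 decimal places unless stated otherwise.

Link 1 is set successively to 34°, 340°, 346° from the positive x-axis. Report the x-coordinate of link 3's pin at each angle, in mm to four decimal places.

geometry: r = 59 mm, L = 243 mm, e = 2 mm
θ=34°: crank pin P = (r cos θ, r sin θ) = (48.913217, 32.992381)
θ=34°: h = r sin θ − e = 32.992381 − 2 = 30.992381
θ=34°: x = r cos θ + √(L² − h²) = 48.913217 + 241.015502 = 289.928719
θ=340°: crank pin P = (r cos θ, r sin θ) = (55.441865, -20.179188)
θ=340°: h = r sin θ − e = -20.179188 − 2 = -22.179188
θ=340°: x = r cos θ + √(L² − h²) = 55.441865 + 241.985709 = 297.427574
θ=346°: crank pin P = (r cos θ, r sin θ) = (57.247448, -14.273392)
θ=346°: h = r sin θ − e = -14.273392 − 2 = -16.273392
θ=346°: x = r cos θ + √(L² − h²) = 57.247448 + 242.454484 = 299.701932

θ=34°: 289.9287
θ=340°: 297.4276
θ=346°: 299.7019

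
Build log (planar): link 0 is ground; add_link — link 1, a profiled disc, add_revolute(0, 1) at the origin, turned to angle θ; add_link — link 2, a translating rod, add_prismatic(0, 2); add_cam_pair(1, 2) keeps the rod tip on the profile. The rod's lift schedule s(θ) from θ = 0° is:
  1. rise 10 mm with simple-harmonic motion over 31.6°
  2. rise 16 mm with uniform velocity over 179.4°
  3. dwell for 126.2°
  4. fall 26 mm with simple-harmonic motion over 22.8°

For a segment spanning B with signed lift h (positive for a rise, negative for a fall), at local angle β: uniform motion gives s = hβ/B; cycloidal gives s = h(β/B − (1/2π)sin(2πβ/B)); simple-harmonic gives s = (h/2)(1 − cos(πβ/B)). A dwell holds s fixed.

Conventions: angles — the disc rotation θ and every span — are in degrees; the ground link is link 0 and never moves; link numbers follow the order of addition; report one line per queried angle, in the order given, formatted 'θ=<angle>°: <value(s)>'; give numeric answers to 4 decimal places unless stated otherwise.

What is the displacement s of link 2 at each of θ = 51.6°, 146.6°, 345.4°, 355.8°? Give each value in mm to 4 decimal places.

seg 1 [0°–31.6°] simple-harmonic, h=10: full span → s += 10 → s = 10.0000
seg 2 [31.6°–211°] uniform, h=16: θ=51.6° here. β=20, B=179.4. 16·20/179.4 = 1.7837 → s = 11.7837
seg 2 [31.6°–211°] uniform, h=16: θ=146.6° here. β=115, B=179.4. 16·115/179.4 = 10.2564 → s = 20.2564
seg 2 [31.6°–211°] uniform, h=16: full span → s += 16 → s = 26.0000
seg 3 [211°–337.2°] dwell: s stays 26.0000
seg 4 [337.2°–360°] simple-harmonic, h=-26: θ=345.4° here. β=8.2, B=22.8. -26/2·(1 − cos(π·0.3596)) = -7.4519 → s = 18.5481
seg 4 [337.2°–360°] simple-harmonic, h=-26: θ=355.8° here. β=18.6, B=22.8. -26/2·(1 − cos(π·0.8158)) = -23.8832 → s = 2.1168

θ=51.6°: 11.7837
θ=146.6°: 20.2564
θ=345.4°: 18.5481
θ=355.8°: 2.1168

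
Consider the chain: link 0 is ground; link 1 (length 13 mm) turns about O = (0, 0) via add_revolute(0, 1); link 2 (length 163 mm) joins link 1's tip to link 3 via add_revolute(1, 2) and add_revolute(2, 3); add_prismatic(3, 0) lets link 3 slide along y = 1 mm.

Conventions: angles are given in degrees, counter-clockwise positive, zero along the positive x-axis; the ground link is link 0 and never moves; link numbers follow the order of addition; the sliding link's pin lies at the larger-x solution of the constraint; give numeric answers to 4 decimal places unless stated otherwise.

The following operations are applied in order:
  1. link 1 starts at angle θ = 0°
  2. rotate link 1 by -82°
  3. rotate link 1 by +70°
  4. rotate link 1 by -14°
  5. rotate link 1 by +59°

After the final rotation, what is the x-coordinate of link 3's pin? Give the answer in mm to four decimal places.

geometry: r = 13 mm, L = 163 mm, e = 1 mm; θ starts at 0°
rotate link 1 by -82°: θ ← 0° -82° = -82°
rotate link 1 by +70°: θ ← -82° +70° = -12°
rotate link 1 by -14°: θ ← -12° -14° = -26°
rotate link 1 by +59°: θ ← -26° +59° = 33°
crank pin P = (r cos θ, r sin θ) = (10.902717, 7.080307)
h = r sin θ − e = 7.080307 − 1 = 6.080307
x = r cos θ + √(L² − h²) = 10.902717 + 162.886555 = 173.789273

173.7893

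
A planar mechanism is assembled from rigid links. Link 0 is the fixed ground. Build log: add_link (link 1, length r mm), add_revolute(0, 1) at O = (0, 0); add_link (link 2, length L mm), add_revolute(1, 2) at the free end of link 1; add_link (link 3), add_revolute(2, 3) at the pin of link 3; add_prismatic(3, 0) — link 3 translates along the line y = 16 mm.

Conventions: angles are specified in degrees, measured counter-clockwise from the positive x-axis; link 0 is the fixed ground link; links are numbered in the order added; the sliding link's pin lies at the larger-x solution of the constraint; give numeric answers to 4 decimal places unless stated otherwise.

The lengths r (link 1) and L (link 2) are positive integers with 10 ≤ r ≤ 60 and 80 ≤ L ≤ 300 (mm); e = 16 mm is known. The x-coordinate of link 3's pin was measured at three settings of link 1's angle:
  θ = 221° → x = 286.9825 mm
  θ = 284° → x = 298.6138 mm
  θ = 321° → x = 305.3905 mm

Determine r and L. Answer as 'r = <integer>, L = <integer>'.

constraint per measurement: (x − r cos θ)² + (r sin θ − e)² = L²
subtracting the θ₁ and θ₂ equations cancels the r² and L² terms:
r = (x₁² − x₂²) / (2[(x₁cos θ₁ + e sin θ₁) − (x₂cos θ₂ + e sin θ₂)]) = 12.0000 → r = 12
L² = (x₁ − r cos θ₁)² + (r sin θ₁ − e)² = 88209.0046 → L = 297.0000 → L = 297
check at θ₃=321°: x = 305.3905 (printed 305.3905) ✓

r = 12, L = 297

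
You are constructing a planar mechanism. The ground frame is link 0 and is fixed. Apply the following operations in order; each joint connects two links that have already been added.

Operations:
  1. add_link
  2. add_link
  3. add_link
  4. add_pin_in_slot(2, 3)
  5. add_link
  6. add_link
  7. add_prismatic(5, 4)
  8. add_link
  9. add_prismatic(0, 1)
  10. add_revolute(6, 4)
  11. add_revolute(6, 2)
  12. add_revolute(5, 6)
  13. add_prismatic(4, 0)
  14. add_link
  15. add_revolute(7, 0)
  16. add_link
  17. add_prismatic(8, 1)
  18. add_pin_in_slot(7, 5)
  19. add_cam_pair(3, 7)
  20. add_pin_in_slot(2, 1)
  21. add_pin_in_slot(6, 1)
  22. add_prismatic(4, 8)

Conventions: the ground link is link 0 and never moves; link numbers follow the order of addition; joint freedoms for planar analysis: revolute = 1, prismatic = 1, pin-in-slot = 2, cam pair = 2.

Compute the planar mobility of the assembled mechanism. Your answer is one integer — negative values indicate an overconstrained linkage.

link 0 = ground. State L|J1|J2 = 1|0|0
+link1  2|0|0
+link2  3|0|0
+link3  4|0|0
PS(2,3) f=2→J2  4|0|1
+link4  5|0|1
+link5  6|0|1
P(5,4) f=1→J1  6|1|1
+link6  7|1|1
P(0,1) f=1→J1  7|2|1
R(6,4) f=1→J1  7|3|1
R(6,2) f=1→J1  7|4|1
R(5,6) f=1→J1  7|5|1
P(4,0) f=1→J1  7|6|1
+link7  8|6|1
R(7,0) f=1→J1  8|7|1
+link8  9|7|1
P(8,1) f=1→J1  9|8|1
PS(7,5) f=2→J2  9|8|2
C(3,7) f=2→J2  9|8|3
PS(2,1) f=2→J2  9|8|4
PS(6,1) f=2→J2  9|8|5
P(4,8) f=1→J1  9|9|5
M = 3(9−1)−2·9−5 = 24−18−5 = 1

M = 1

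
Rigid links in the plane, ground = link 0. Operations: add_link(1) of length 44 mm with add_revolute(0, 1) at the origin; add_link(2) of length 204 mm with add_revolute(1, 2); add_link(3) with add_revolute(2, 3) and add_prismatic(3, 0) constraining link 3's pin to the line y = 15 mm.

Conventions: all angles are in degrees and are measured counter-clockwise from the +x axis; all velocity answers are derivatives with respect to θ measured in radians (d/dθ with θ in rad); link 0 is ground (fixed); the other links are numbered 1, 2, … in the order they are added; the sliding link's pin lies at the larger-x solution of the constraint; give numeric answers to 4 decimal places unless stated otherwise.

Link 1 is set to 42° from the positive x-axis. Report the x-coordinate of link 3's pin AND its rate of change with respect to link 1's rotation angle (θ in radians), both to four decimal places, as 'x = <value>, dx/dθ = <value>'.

geometry: r = 44 mm, L = 204 mm, e = 15 mm
crank pin P = (r cos θ, r sin θ) = (32.698372, 29.441747)
h = r sin θ − e = 29.441747 − 15 = 14.441747
x = r cos θ + √(L² − h²) = 32.698372 + 203.488172 = 236.186544
dx/dθ = −r sin θ − h·r cos θ/√(L² − h²) (θ in radians; h = 14.441747) = -31.762381

x = 236.1865, dx/dθ = -31.7624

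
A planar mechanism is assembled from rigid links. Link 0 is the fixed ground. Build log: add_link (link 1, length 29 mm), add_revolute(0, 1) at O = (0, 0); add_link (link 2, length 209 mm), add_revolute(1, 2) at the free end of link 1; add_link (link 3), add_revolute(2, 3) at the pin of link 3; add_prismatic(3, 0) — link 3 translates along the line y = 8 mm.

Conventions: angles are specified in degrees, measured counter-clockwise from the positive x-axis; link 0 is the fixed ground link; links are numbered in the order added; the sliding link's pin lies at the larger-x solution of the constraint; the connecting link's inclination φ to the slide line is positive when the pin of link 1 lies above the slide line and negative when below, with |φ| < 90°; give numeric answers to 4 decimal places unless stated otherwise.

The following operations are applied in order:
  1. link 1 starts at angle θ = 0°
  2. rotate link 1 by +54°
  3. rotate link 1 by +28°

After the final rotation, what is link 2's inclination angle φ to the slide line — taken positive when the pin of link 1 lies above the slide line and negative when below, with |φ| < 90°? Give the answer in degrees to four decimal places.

geometry: r = 29 mm, L = 209 mm, e = 8 mm; θ starts at 0°
rotate link 1 by +54°: θ ← 0° +54° = 54°
rotate link 1 by +28°: θ ← 54° +28° = 82°
h = r sin θ − e = 28.717774 − 8 = 20.717774
sin φ = h / L = 20.717774 / 209 = 0.09912811
φ = arcsin(0.09912811) = 5.688965°

5.6890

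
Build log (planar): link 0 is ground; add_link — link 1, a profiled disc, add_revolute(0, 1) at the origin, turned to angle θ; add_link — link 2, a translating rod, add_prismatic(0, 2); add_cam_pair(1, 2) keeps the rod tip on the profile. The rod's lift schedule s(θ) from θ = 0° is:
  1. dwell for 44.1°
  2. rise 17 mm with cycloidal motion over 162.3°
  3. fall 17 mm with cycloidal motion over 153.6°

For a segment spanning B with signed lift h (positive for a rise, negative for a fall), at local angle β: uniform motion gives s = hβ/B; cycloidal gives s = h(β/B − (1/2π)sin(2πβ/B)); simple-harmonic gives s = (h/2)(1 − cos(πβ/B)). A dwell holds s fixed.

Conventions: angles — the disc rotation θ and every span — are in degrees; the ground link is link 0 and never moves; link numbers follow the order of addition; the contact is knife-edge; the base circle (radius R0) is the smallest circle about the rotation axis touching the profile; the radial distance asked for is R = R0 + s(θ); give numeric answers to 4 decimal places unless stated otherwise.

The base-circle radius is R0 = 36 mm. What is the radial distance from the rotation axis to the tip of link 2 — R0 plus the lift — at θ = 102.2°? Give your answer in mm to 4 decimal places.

seg 1 [0°–44.1°] dwell: s stays 0.0000
seg 2 [44.1°–206.4°] cycloidal, h=17: θ=102.2° here. β=58.1, B=162.3. 17·(0.3580 − sin(2π·0.3580)/(2π)) = 3.9792 → s = 3.9792
R = R0 + s = 36 + 3.9792 = 39.9792

39.9792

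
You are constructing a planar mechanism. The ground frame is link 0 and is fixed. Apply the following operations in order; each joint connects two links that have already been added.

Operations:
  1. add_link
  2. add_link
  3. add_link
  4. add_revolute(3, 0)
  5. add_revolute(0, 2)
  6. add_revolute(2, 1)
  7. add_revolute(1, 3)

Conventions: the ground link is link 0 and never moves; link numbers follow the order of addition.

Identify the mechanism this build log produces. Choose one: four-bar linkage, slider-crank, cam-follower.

links: 4 (incl. ground); joints: 4 revolute, 0 prismatic, 0 higher (cam) pair, forming one closed loop
4 links in a single 4R loop → four-bar linkage

four-bar linkage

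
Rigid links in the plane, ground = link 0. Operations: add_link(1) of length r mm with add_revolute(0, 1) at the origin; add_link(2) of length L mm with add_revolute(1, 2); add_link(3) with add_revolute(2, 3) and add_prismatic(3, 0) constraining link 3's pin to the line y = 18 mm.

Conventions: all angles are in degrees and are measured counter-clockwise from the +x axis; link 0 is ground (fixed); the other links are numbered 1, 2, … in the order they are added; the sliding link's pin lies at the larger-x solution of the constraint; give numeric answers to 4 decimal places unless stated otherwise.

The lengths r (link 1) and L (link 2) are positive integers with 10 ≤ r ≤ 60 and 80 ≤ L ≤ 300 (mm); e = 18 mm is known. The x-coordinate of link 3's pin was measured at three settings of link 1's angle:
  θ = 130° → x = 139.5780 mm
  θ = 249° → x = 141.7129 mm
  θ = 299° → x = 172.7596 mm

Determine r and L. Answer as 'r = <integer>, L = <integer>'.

constraint per measurement: (x − r cos θ)² + (r sin θ − e)² = L²
subtracting the θ₁ and θ₂ equations cancels the r² and L² terms:
r = (x₁² − x₂²) / (2[(x₁cos θ₁ + e sin θ₁) − (x₂cos θ₂ + e sin θ₂)]) = 36.0011 → r = 36
L² = (x₁ − r cos θ₁)² + (r sin θ₁ − e)² = 26568.9931 → L = 163.0000 → L = 163
check at θ₃=299°: x = 172.7596 (printed 172.7596) ✓

r = 36, L = 163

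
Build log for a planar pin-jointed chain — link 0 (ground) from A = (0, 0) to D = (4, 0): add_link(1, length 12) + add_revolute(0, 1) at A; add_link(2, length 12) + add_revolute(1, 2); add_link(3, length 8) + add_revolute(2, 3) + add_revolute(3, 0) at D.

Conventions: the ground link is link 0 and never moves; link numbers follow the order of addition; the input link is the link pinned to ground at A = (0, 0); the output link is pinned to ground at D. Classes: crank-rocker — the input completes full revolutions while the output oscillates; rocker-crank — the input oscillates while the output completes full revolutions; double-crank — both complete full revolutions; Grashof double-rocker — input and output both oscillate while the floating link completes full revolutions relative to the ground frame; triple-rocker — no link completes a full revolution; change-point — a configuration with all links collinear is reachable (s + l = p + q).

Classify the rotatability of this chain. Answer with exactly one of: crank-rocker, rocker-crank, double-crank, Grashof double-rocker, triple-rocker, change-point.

lengths: ground=4, input=12, coupler=12, output=8
sorted: s=4 (shortest), l=12 (longest), p+q=20
s + l = 16 vs p + q = 20
s + l < p + q (Grashof) with shortest = ground link → double-crank

double-crank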